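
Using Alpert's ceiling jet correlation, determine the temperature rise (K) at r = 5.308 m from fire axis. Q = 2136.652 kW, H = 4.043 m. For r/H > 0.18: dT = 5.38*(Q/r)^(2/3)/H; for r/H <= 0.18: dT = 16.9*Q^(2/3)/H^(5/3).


r/H = 5.308 / 4.043 = 1.3129
r/H > 0.18, so dT = 5.38*(Q/r)^(2/3)/H
Q/r = 402.53
(Q/r)^(2/3) = 54.517
dT = 5.38 * 54.517 / 4.043 = 72.546 K

72.546 K


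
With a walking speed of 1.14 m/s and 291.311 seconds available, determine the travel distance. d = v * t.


d = 1.14 * 291.311 = 332.09 m

332.09 m


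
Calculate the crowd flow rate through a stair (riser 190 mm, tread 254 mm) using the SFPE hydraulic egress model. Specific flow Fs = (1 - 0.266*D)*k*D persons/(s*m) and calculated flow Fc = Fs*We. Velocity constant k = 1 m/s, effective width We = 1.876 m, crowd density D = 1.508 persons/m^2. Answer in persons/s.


1 - 0.266*D = 1 - 0.266*1.508 = 0.59887
Fs = 0.59887 * 1 * 1.508 = 0.90310 persons/(s*m)
Fc = 0.90310 * 1.876 = 1.6942 persons/s

1.6942 persons/s


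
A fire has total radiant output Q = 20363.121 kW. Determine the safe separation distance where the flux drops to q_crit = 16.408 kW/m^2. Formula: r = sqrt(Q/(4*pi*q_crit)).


4*pi*q_crit = 206.19
Q/(4*pi*q_crit) = 98.759
r = sqrt(98.759) = 9.9378 m

9.9378 m


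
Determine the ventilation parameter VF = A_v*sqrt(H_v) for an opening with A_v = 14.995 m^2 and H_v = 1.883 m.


sqrt(H_v) = 1.3722
VF = 14.995 * 1.3722 = 20.577 m^(5/2)

20.577 m^(5/2)


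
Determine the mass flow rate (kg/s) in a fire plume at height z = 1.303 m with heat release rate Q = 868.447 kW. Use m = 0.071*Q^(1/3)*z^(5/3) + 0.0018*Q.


Q^(1/3) = 9.5407
z^(5/3) = 1.5544
First term = 0.071 * 9.5407 * 1.5544 = 1.0530
Second term = 0.0018 * 868.447 = 1.5632
m = 2.6162 kg/s

2.6162 kg/s


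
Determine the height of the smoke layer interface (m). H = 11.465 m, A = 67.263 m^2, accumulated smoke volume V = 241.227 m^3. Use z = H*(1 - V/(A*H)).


V/(A*H) = 0.31281
1 - 0.31281 = 0.68719
z = 11.465 * 0.68719 = 7.8787 m

7.8787 m


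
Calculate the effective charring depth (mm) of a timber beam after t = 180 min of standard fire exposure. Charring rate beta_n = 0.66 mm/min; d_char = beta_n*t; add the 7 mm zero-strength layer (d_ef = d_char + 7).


d_char = 0.66 * 180 = 118.8 mm
d_ef = 118.8 + 1.0*7 = 125.8 mm

125.8 mm


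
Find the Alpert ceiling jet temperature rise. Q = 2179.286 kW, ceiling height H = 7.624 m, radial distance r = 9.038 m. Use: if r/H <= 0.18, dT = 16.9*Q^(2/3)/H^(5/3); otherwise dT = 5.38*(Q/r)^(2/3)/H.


r/H = 9.038 / 7.624 = 1.1855
r/H > 0.18, so dT = 5.38*(Q/r)^(2/3)/H
Q/r = 241.12
(Q/r)^(2/3) = 38.740
dT = 5.38 * 38.740 / 7.624 = 27.338 K

27.338 K


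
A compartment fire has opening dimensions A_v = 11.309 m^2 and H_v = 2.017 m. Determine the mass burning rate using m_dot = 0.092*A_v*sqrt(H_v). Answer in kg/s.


sqrt(H_v) = 1.4202
m_dot = 0.092 * 11.309 * 1.4202 = 1.4776 kg/s

1.4776 kg/s


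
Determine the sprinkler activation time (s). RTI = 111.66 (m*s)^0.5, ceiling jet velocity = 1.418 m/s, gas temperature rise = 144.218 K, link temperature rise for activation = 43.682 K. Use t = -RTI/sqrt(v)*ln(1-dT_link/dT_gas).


dT_link/dT_gas = 0.30289
ln(1 - 0.30289) = -0.36081
t = -111.66 / sqrt(1.418) * -0.36081 = 33.833 s

33.833 s


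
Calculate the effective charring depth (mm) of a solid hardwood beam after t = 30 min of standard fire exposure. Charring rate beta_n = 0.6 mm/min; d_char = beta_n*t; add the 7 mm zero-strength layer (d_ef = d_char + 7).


d_char = 0.6 * 30 = 18 mm
d_ef = 18 + 1.0*7 = 25 mm

25 mm


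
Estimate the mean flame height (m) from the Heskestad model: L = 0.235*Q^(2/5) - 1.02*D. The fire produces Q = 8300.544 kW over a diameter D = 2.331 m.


Q^(2/5) = 36.952
0.235 * Q^(2/5) = 8.6838
1.02 * D = 2.3776
L = 6.3062 m

6.3062 m


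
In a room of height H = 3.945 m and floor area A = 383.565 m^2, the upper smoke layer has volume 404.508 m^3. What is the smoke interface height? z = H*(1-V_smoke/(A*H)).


V/(A*H) = 0.26733
1 - 0.26733 = 0.73267
z = 3.945 * 0.73267 = 2.8904 m

2.8904 m


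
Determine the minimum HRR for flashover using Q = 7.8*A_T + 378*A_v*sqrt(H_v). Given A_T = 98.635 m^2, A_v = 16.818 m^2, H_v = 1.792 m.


7.8*A_T = 769.353
sqrt(H_v) = 1.3387
378*A_v*sqrt(H_v) = 8510.1
Q = 769.353 + 8510.1 = 9279.5 kW

9279.5 kW


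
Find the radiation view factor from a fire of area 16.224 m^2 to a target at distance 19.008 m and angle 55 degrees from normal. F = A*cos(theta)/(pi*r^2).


cos(55 deg) = 0.57358
pi*r^2 = 1135.1
F = 16.224 * 0.57358 / 1135.1 = 0.0081984

0.0081984


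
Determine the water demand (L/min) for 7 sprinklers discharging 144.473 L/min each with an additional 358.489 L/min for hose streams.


Sprinkler demand = 7 * 144.473 = 1011.311 L/min
Total = 1011.311 + 358.489 = 1369.8 L/min

1369.8 L/min


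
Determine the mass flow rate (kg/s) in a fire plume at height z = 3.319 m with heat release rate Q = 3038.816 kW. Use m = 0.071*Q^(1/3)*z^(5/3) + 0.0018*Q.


Q^(1/3) = 14.484
z^(5/3) = 7.3849
First term = 0.071 * 14.484 * 7.3849 = 7.5946
Second term = 0.0018 * 3038.816 = 5.4699
m = 13.064 kg/s

13.064 kg/s


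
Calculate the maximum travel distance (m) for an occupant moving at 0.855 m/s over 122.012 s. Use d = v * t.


d = 0.855 * 122.012 = 104.32 m

104.32 m


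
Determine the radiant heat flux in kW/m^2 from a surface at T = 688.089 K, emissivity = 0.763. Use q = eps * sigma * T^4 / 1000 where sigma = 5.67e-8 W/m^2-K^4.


T^4 = 2.2417e+11
q = 0.763 * 5.67e-8 * 2.2417e+11 / 1000 = 9.6981 kW/m^2

9.6981 kW/m^2


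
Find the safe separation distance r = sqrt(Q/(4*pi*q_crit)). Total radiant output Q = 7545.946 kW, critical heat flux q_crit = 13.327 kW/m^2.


4*pi*q_crit = 167.47
Q/(4*pi*q_crit) = 45.058
r = sqrt(45.058) = 6.7125 m

6.7125 m


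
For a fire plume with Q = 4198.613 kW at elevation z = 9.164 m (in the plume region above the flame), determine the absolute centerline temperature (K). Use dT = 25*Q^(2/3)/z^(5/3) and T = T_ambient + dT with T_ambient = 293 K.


Q^(2/3) = 260.26
z^(5/3) = 40.131
dT = 25 * 260.26 / 40.131 = 162.13 K
T = 293 + 162.13 = 455.13 K

455.13 K


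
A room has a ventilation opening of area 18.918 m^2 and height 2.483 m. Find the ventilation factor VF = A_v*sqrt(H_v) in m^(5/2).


sqrt(H_v) = 1.5758
VF = 18.918 * 1.5758 = 29.810 m^(5/2)

29.810 m^(5/2)


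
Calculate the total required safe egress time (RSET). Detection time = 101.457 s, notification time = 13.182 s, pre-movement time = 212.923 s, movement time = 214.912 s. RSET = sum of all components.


Total = 101.457 + 13.182 + 212.923 + 214.912 = 542.474 s

542.474 s


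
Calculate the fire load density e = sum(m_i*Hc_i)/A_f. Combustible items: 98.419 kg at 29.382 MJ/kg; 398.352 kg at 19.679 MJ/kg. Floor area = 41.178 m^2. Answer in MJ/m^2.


Total energy = 98.419*29.382 + 398.352*19.679
= 2891.747 + 7839.169
= 10730.92 MJ
e = 10730.92 / 41.178 = 260.60 MJ/m^2

260.60 MJ/m^2


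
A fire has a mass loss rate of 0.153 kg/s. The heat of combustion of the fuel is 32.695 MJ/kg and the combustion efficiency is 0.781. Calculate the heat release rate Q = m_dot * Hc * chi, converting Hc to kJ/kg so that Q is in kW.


Hc = 32.695 MJ/kg = 32.695 * 1000 kJ/kg = 32695 kJ/kg
Q = 0.153 kg/s * 32695 kJ/kg * 0.781 = 3906.8 kW

3906.8 kW


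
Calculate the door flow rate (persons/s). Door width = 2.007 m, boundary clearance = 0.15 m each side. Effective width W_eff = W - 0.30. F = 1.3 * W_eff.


W_eff = 2.007 - 0.30 = 1.707 m
F = 1.3 * 1.707 = 2.2191 persons/s

2.2191 persons/s


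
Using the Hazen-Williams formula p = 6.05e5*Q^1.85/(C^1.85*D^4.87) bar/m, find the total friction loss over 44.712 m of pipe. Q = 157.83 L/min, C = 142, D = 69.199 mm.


Q^1.85 = 11659
C^1.85 = 9588.1
D^4.87 = 9.1472e+08
p/m = 0.00080424 bar/m
p_total = 0.00080424 * 44.712 = 0.035959 bar

0.035959 bar


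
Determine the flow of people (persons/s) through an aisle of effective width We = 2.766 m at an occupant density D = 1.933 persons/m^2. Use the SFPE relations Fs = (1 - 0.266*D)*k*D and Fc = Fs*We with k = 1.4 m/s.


1 - 0.266*D = 1 - 0.266*1.933 = 0.48582
Fs = 0.48582 * 1.4 * 1.933 = 1.3147 persons/(s*m)
Fc = 1.3147 * 2.766 = 3.6365 persons/s

3.6365 persons/s


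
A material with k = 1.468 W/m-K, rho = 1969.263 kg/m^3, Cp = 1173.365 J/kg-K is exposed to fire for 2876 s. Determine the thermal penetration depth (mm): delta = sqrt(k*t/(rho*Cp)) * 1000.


alpha = 1.468 / (1969.263 * 1173.365) = 6.3532e-07 m^2/s
alpha * t = 0.0018272
delta = sqrt(0.0018272) * 1000 = 42.745 mm

42.745 mm


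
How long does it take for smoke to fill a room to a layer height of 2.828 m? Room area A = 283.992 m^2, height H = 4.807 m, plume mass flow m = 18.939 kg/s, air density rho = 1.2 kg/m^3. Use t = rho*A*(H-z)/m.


H - z = 1.979 m
t = 1.2 * 283.992 * 1.979 / 18.939 = 35.610 s

35.610 s


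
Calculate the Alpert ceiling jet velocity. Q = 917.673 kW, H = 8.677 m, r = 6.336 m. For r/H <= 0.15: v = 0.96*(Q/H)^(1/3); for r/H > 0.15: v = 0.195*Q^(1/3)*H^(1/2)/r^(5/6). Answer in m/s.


r/H = 6.336 / 8.677 = 0.73021
r/H > 0.15, so v = 0.195*Q^(1/3)*H^(1/2)/r^(5/6)
Q^(1/3) = 9.7177
H^(1/2) = 2.9457
r^(5/6) = 4.6578
v = 0.195 * 9.7177 * 2.9457 / 4.6578 = 1.1984 m/s

1.1984 m/s


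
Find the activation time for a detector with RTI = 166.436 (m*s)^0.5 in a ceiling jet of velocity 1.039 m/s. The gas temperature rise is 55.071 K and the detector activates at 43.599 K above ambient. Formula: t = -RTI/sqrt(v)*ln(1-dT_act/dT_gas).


dT_act/dT_gas = 0.79169
ln(1 - 0.79169) = -1.5687
t = -166.436 / sqrt(1.039) * -1.5687 = 256.14 s

256.14 s


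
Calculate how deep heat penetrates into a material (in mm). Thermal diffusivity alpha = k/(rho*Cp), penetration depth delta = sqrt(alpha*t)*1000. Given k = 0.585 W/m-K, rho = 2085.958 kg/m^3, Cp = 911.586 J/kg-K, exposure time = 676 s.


alpha = 0.585 / (2085.958 * 911.586) = 3.0765e-07 m^2/s
alpha * t = 0.00020797
delta = sqrt(0.00020797) * 1000 = 14.421 mm

14.421 mm


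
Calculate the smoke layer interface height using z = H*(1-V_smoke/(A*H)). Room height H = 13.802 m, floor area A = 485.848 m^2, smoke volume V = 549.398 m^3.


V/(A*H) = 0.081930
1 - 0.081930 = 0.91807
z = 13.802 * 0.91807 = 12.671 m

12.671 m


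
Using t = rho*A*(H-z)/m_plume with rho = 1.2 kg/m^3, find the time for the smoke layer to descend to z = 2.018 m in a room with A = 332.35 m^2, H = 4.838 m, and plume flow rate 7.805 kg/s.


H - z = 2.82 m
t = 1.2 * 332.35 * 2.82 / 7.805 = 144.10 s

144.10 s


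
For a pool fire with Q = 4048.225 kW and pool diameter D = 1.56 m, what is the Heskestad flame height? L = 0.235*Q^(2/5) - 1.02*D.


Q^(2/5) = 27.727
0.235 * Q^(2/5) = 6.5159
1.02 * D = 1.5912
L = 4.9247 m

4.9247 m


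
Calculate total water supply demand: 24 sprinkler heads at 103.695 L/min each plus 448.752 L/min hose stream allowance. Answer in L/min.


Sprinkler demand = 24 * 103.695 = 2488.68 L/min
Total = 2488.68 + 448.752 = 2937.432 L/min

2937.432 L/min


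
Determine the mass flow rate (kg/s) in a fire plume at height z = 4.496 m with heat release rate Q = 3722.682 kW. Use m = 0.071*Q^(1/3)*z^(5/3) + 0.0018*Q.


Q^(1/3) = 15.498
z^(5/3) = 12.247
First term = 0.071 * 15.498 * 12.247 = 13.477
Second term = 0.0018 * 3722.682 = 6.7008
m = 20.178 kg/s

20.178 kg/s


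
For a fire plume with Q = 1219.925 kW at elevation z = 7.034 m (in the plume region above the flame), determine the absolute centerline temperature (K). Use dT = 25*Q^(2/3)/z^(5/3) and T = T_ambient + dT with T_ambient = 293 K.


Q^(2/3) = 114.17
z^(5/3) = 25.823
dT = 25 * 114.17 / 25.823 = 110.53 K
T = 293 + 110.53 = 403.53 K

403.53 K


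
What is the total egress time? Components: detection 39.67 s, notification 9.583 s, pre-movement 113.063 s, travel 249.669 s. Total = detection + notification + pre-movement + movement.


Total = 39.67 + 9.583 + 113.063 + 249.669 = 411.985 s

411.985 s


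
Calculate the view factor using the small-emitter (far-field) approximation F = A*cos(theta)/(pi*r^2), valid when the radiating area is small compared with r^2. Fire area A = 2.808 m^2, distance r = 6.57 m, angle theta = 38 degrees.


cos(38 deg) = 0.78801
pi*r^2 = 135.61
F = 2.808 * 0.78801 / 135.61 = 0.016317

0.016317


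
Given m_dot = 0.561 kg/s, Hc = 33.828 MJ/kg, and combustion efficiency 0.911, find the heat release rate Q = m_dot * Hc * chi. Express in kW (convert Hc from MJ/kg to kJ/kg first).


Hc = 33.828 MJ/kg = 33.828 * 1000 kJ/kg = 33828 kJ/kg
Q = 0.561 kg/s * 33828 kJ/kg * 0.911 = 17289 kW

17289 kW


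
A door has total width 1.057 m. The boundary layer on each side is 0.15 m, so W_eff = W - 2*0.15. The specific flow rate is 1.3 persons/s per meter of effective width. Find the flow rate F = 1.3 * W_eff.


W_eff = 1.057 - 0.30 = 0.757 m
F = 1.3 * 0.757 = 0.98410 persons/s

0.98410 persons/s


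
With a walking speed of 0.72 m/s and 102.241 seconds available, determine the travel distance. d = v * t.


d = 0.72 * 102.241 = 73.614 m

73.614 m


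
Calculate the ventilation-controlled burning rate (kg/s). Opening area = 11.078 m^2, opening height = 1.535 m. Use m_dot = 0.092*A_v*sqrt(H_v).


sqrt(H_v) = 1.2390
m_dot = 0.092 * 11.078 * 1.2390 = 1.2627 kg/s

1.2627 kg/s


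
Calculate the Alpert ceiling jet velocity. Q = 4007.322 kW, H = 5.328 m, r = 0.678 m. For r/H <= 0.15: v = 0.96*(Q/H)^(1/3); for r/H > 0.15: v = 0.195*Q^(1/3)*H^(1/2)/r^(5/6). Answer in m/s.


r/H = 0.678 / 5.328 = 0.12725
r/H <= 0.15, so v = 0.96*(Q/H)^(1/3)
Q/H = 752.125
(Q/H)^(1/3) = 9.0942
v = 0.96 * 9.0942 = 8.7304 m/s

8.7304 m/s


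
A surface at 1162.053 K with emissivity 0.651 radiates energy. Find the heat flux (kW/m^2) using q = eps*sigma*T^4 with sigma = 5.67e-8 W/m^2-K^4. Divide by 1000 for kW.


T^4 = 1.8235e+12
q = 0.651 * 5.67e-8 * 1.8235e+12 / 1000 = 67.308 kW/m^2

67.308 kW/m^2


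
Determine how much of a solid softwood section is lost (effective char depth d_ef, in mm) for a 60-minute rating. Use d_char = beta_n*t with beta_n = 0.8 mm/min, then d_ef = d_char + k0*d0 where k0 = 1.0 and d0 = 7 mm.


d_char = 0.8 * 60 = 48 mm
d_ef = 48 + 1.0*7 = 55 mm

55 mm


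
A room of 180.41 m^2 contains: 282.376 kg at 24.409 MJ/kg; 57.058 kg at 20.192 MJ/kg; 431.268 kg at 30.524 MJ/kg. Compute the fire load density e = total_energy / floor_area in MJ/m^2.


Total energy = 282.376*24.409 + 57.058*20.192 + 431.268*30.524
= 6892.516 + 1152.115 + 13164.02
= 21208.66 MJ
e = 21208.66 / 180.41 = 117.56 MJ/m^2

117.56 MJ/m^2


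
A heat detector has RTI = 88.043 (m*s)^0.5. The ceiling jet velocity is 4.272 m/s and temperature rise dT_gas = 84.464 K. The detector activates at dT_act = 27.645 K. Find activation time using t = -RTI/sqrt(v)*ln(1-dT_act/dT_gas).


dT_act/dT_gas = 0.32730
ln(1 - 0.32730) = -0.39645
t = -88.043 / sqrt(4.272) * -0.39645 = 16.888 s

16.888 s


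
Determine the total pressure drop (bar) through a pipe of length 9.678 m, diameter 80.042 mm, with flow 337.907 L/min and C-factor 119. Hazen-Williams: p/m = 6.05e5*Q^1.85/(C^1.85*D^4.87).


Q^1.85 = 47673
C^1.85 = 6914.5
D^4.87 = 1.8585e+09
p/m = 0.0022445 bar/m
p_total = 0.0022445 * 9.678 = 0.021722 bar

0.021722 bar


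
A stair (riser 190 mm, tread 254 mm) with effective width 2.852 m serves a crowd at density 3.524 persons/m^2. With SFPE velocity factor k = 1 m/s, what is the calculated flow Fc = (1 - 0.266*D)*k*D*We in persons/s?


1 - 0.266*D = 1 - 0.266*3.524 = 0.062616
Fs = 0.062616 * 1 * 3.524 = 0.22066 persons/(s*m)
Fc = 0.22066 * 2.852 = 0.62932 persons/s

0.62932 persons/s


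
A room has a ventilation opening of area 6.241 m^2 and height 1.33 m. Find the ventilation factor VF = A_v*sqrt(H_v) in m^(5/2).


sqrt(H_v) = 1.1533
VF = 6.241 * 1.1533 = 7.1975 m^(5/2)

7.1975 m^(5/2)


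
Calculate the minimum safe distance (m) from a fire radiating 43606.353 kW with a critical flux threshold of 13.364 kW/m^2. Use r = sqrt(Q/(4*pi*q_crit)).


4*pi*q_crit = 167.94
Q/(4*pi*q_crit) = 259.66
r = sqrt(259.66) = 16.114 m

16.114 m


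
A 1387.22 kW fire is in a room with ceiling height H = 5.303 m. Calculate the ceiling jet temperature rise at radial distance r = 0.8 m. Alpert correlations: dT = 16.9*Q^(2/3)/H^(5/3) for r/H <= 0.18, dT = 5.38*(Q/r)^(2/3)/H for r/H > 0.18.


r/H = 0.8 / 5.303 = 0.15086
r/H <= 0.18, so dT = 16.9*Q^(2/3)/H^(5/3)
Q^(2/3) = 124.38
H^(5/3) = 16.126
dT = 16.9 * 124.38 / 16.126 = 130.35 K

130.35 K


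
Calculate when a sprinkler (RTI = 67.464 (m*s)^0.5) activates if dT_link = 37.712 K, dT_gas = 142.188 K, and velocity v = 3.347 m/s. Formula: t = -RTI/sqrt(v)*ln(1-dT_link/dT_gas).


dT_link/dT_gas = 0.26523
ln(1 - 0.26523) = -0.30819
t = -67.464 / sqrt(3.347) * -0.30819 = 11.365 s

11.365 s


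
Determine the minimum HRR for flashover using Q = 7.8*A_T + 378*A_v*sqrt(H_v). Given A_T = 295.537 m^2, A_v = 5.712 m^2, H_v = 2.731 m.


7.8*A_T = 2305.2
sqrt(H_v) = 1.6526
378*A_v*sqrt(H_v) = 3568.1
Q = 2305.2 + 3568.1 = 5873.3 kW

5873.3 kW


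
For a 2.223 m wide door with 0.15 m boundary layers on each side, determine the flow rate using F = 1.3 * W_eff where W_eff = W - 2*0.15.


W_eff = 2.223 - 0.30 = 1.923 m
F = 1.3 * 1.923 = 2.4999 persons/s

2.4999 persons/s


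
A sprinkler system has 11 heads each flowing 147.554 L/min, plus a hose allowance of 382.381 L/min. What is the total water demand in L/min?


Sprinkler demand = 11 * 147.554 = 1623.094 L/min
Total = 1623.094 + 382.381 = 2005.475 L/min

2005.475 L/min


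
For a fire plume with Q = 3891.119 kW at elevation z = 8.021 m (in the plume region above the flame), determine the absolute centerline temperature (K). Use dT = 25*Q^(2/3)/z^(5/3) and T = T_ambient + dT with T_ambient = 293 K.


Q^(2/3) = 247.39
z^(5/3) = 32.140
dT = 25 * 247.39 / 32.140 = 192.43 K
T = 293 + 192.43 = 485.43 K

485.43 K


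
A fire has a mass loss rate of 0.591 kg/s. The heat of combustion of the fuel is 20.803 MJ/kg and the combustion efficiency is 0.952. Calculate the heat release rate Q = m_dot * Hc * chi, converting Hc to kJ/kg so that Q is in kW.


Hc = 20.803 MJ/kg = 20.803 * 1000 kJ/kg = 20803 kJ/kg
Q = 0.591 kg/s * 20803 kJ/kg * 0.952 = 11704 kW

11704 kW


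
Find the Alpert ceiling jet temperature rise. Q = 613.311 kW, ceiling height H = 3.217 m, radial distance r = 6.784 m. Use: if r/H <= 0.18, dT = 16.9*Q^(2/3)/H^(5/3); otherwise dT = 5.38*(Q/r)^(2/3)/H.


r/H = 6.784 / 3.217 = 2.1088
r/H > 0.18, so dT = 5.38*(Q/r)^(2/3)/H
Q/r = 90.406
(Q/r)^(2/3) = 20.143
dT = 5.38 * 20.143 / 3.217 = 33.687 K

33.687 K


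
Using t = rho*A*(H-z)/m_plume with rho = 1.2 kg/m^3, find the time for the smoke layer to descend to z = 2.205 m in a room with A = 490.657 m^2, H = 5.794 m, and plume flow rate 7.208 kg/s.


H - z = 3.589 m
t = 1.2 * 490.657 * 3.589 / 7.208 = 293.17 s

293.17 s


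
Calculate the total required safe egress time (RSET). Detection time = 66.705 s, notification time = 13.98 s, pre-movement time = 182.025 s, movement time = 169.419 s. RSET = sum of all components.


Total = 66.705 + 13.98 + 182.025 + 169.419 = 432.129 s

432.129 s


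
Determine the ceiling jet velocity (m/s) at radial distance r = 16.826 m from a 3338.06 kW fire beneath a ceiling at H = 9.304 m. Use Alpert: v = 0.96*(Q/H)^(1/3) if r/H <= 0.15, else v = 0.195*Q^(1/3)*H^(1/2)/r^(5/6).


r/H = 16.826 / 9.304 = 1.8085
r/H > 0.15, so v = 0.195*Q^(1/3)*H^(1/2)/r^(5/6)
Q^(1/3) = 14.945
H^(1/2) = 3.0502
r^(5/6) = 10.511
v = 0.195 * 14.945 * 3.0502 / 10.511 = 0.84570 m/s

0.84570 m/s


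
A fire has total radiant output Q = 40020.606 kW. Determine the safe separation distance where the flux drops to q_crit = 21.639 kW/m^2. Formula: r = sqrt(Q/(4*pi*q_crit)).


4*pi*q_crit = 271.92
Q/(4*pi*q_crit) = 147.18
r = sqrt(147.18) = 12.132 m

12.132 m


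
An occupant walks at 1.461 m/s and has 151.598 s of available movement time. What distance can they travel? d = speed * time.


d = 1.461 * 151.598 = 221.48 m

221.48 m


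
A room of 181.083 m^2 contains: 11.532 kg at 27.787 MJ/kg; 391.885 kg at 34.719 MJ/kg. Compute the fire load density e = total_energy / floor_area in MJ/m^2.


Total energy = 11.532*27.787 + 391.885*34.719
= 320.4397 + 13605.86
= 13926.29 MJ
e = 13926.29 / 181.083 = 76.906 MJ/m^2

76.906 MJ/m^2


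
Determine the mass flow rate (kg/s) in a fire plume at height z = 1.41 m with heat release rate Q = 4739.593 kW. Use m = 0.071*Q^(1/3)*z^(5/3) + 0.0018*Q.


Q^(1/3) = 16.798
z^(5/3) = 1.7730
First term = 0.071 * 16.798 * 1.7730 = 2.1145
Second term = 0.0018 * 4739.593 = 8.5313
m = 10.646 kg/s

10.646 kg/s


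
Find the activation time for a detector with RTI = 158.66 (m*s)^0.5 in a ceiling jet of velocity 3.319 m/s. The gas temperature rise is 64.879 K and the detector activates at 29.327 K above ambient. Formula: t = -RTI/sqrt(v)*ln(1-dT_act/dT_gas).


dT_act/dT_gas = 0.45203
ln(1 - 0.45203) = -0.60153
t = -158.66 / sqrt(3.319) * -0.60153 = 52.386 s

52.386 s


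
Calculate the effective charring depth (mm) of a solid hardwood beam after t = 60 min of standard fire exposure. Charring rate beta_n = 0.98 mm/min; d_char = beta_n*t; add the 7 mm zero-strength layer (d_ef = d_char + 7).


d_char = 0.98 * 60 = 58.8 mm
d_ef = 58.8 + 1.0*7 = 65.8 mm

65.8 mm


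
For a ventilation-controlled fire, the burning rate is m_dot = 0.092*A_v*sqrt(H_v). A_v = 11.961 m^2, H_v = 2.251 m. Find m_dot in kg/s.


sqrt(H_v) = 1.5003
m_dot = 0.092 * 11.961 * 1.5003 = 1.6510 kg/s

1.6510 kg/s


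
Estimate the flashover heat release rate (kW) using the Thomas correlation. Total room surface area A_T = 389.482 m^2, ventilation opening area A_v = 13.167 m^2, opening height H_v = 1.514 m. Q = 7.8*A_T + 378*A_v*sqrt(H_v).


7.8*A_T = 3038.0
sqrt(H_v) = 1.2304
378*A_v*sqrt(H_v) = 6124.1
Q = 3038.0 + 6124.1 = 9162.0 kW

9162.0 kW


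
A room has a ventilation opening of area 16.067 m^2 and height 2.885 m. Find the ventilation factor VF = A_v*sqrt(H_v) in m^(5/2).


sqrt(H_v) = 1.6985
VF = 16.067 * 1.6985 = 27.290 m^(5/2)

27.290 m^(5/2)


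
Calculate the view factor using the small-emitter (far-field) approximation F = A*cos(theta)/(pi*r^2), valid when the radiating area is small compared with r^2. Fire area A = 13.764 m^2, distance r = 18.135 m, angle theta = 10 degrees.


cos(10 deg) = 0.98481
pi*r^2 = 1033.2
F = 13.764 * 0.98481 / 1033.2 = 0.013119

0.013119


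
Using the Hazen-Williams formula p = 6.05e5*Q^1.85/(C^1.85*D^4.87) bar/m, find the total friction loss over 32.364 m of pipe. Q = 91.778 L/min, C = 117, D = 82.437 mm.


Q^1.85 = 4276.3
C^1.85 = 6701.1
D^4.87 = 2.1454e+09
p/m = 0.00017995 bar/m
p_total = 0.00017995 * 32.364 = 0.0058241 bar

0.0058241 bar


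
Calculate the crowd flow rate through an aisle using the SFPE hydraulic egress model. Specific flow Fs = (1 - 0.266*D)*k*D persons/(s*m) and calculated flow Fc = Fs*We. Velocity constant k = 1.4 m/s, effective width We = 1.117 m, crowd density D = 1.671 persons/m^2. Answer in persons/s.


1 - 0.266*D = 1 - 0.266*1.671 = 0.55551
Fs = 0.55551 * 1.4 * 1.671 = 1.2996 persons/(s*m)
Fc = 1.2996 * 1.117 = 1.4516 persons/s

1.4516 persons/s


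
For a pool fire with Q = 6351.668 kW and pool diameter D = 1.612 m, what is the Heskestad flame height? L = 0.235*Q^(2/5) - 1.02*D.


Q^(2/5) = 33.201
0.235 * Q^(2/5) = 7.8023
1.02 * D = 1.6442
L = 6.1581 m

6.1581 m


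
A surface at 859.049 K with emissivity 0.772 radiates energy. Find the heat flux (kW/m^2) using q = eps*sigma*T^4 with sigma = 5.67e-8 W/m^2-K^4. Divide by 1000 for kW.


T^4 = 5.4459e+11
q = 0.772 * 5.67e-8 * 5.4459e+11 / 1000 = 23.838 kW/m^2

23.838 kW/m^2


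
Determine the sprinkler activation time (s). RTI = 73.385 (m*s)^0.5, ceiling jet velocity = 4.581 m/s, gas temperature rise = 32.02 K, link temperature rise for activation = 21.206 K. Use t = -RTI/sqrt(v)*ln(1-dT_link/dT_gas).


dT_link/dT_gas = 0.66227
ln(1 - 0.66227) = -1.0855
t = -73.385 / sqrt(4.581) * -1.0855 = 37.219 s

37.219 s


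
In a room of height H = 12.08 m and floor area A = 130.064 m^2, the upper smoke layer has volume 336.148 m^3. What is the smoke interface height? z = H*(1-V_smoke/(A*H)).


V/(A*H) = 0.21395
1 - 0.21395 = 0.78605
z = 12.08 * 0.78605 = 9.4955 m

9.4955 m


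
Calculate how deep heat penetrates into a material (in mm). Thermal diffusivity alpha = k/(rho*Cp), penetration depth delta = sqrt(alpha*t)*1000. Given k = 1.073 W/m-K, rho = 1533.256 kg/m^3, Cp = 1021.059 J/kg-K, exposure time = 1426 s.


alpha = 1.073 / (1533.256 * 1021.059) = 6.8538e-07 m^2/s
alpha * t = 0.00097736
delta = sqrt(0.00097736) * 1000 = 31.263 mm

31.263 mm


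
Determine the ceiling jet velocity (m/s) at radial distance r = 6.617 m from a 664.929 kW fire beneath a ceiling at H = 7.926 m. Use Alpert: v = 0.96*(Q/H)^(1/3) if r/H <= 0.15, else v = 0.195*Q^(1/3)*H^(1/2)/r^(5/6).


r/H = 6.617 / 7.926 = 0.83485
r/H > 0.15, so v = 0.195*Q^(1/3)*H^(1/2)/r^(5/6)
Q^(1/3) = 8.7282
H^(1/2) = 2.8153
r^(5/6) = 4.8293
v = 0.195 * 8.7282 * 2.8153 / 4.8293 = 0.99221 m/s

0.99221 m/s


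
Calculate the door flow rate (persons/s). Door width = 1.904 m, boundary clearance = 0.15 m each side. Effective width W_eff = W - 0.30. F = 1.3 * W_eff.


W_eff = 1.904 - 0.30 = 1.604 m
F = 1.3 * 1.604 = 2.0852 persons/s

2.0852 persons/s


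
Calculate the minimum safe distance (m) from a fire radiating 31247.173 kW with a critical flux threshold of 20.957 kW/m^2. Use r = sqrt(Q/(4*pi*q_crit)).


4*pi*q_crit = 263.35
Q/(4*pi*q_crit) = 118.65
r = sqrt(118.65) = 10.893 m

10.893 m


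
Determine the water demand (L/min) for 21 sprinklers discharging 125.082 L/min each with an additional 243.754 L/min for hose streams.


Sprinkler demand = 21 * 125.082 = 2626.722 L/min
Total = 2626.722 + 243.754 = 2870.476 L/min

2870.476 L/min


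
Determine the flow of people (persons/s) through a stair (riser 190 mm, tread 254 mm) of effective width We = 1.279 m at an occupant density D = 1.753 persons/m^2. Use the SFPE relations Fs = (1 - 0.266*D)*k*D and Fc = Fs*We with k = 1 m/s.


1 - 0.266*D = 1 - 0.266*1.753 = 0.53370
Fs = 0.53370 * 1 * 1.753 = 0.93558 persons/(s*m)
Fc = 0.93558 * 1.279 = 1.1966 persons/s

1.1966 persons/s


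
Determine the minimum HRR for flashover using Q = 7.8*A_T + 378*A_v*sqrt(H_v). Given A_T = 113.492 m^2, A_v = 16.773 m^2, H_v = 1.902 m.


7.8*A_T = 885.24
sqrt(H_v) = 1.3791
378*A_v*sqrt(H_v) = 8744.0
Q = 885.24 + 8744.0 = 9629.2 kW

9629.2 kW


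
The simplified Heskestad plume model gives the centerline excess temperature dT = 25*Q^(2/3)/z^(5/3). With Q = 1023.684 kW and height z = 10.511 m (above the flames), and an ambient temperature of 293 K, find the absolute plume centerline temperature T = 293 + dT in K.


Q^(2/3) = 101.57
z^(5/3) = 50.436
dT = 25 * 101.57 / 50.436 = 50.347 K
T = 293 + 50.347 = 343.35 K

343.35 K


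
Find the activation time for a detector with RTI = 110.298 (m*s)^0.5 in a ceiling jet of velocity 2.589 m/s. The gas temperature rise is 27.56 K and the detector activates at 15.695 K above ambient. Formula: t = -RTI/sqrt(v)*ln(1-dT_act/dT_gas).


dT_act/dT_gas = 0.56948
ln(1 - 0.56948) = -0.84277
t = -110.298 / sqrt(2.589) * -0.84277 = 57.771 s

57.771 s


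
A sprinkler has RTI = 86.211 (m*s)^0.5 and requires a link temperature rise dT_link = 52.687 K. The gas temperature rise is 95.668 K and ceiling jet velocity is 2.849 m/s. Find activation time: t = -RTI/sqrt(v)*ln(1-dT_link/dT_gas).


dT_link/dT_gas = 0.55073
ln(1 - 0.55073) = -0.80013
t = -86.211 / sqrt(2.849) * -0.80013 = 40.867 s

40.867 s


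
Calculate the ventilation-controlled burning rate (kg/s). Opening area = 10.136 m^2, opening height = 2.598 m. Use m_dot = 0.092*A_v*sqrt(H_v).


sqrt(H_v) = 1.6118
m_dot = 0.092 * 10.136 * 1.6118 = 1.5031 kg/s

1.5031 kg/s


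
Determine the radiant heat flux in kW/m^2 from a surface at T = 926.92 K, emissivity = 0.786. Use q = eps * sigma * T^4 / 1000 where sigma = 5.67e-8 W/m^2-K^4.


T^4 = 7.3819e+11
q = 0.786 * 5.67e-8 * 7.3819e+11 / 1000 = 32.898 kW/m^2

32.898 kW/m^2


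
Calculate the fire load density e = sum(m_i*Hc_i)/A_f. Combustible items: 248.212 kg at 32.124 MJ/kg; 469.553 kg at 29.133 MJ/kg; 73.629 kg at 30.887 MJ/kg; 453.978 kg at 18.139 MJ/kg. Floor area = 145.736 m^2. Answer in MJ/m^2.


Total energy = 248.212*32.124 + 469.553*29.133 + 73.629*30.887 + 453.978*18.139
= 7973.562 + 13679.49 + 2274.179 + 8234.707
= 32161.94 MJ
e = 32161.94 / 145.736 = 220.69 MJ/m^2

220.69 MJ/m^2


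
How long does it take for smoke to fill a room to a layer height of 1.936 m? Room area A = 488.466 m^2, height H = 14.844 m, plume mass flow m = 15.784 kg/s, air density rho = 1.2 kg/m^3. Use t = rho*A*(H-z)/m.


H - z = 12.908 m
t = 1.2 * 488.466 * 12.908 / 15.784 = 479.36 s

479.36 s


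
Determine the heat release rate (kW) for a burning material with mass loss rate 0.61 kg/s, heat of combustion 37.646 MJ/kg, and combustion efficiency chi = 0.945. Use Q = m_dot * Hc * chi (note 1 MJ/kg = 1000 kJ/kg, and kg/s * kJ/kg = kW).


Hc = 37.646 MJ/kg = 37.646 * 1000 kJ/kg = 37646 kJ/kg
Q = 0.61 kg/s * 37646 kJ/kg * 0.945 = 21701 kW

21701 kW


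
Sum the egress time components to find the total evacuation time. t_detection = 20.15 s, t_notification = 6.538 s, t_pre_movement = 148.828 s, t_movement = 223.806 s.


Total = 20.15 + 6.538 + 148.828 + 223.806 = 399.322 s

399.322 s


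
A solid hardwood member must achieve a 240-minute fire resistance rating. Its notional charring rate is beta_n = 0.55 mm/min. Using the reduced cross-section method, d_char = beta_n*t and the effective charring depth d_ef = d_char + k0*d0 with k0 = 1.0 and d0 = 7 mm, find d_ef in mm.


d_char = 0.55 * 240 = 132 mm
d_ef = 132 + 1.0*7 = 139 mm

139 mm


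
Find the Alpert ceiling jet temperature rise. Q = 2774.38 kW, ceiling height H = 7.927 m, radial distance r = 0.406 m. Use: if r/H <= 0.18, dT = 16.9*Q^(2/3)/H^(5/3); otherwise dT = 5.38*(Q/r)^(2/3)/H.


r/H = 0.406 / 7.927 = 0.051217
r/H <= 0.18, so dT = 16.9*Q^(2/3)/H^(5/3)
Q^(2/3) = 197.44
H^(5/3) = 31.515
dT = 16.9 * 197.44 / 31.515 = 105.88 K

105.88 K


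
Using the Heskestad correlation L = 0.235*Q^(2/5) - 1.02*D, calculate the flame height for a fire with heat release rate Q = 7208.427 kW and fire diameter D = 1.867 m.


Q^(2/5) = 34.925
0.235 * Q^(2/5) = 8.2074
1.02 * D = 1.9043
L = 6.3030 m

6.3030 m


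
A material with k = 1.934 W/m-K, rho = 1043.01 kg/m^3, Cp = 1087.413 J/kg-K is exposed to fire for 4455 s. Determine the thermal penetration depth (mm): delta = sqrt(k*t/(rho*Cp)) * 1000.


alpha = 1.934 / (1043.01 * 1087.413) = 1.7052e-06 m^2/s
alpha * t = 0.0075966
delta = sqrt(0.0075966) * 1000 = 87.159 mm

87.159 mm


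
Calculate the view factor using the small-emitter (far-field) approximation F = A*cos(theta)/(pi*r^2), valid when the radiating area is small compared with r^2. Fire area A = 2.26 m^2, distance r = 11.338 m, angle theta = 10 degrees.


cos(10 deg) = 0.98481
pi*r^2 = 403.85
F = 2.26 * 0.98481 / 403.85 = 0.0055111

0.0055111


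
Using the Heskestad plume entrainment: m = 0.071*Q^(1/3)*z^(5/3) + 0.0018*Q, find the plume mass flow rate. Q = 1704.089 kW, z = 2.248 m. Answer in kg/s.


Q^(1/3) = 11.944
z^(5/3) = 3.8577
First term = 0.071 * 11.944 * 3.8577 = 3.2715
Second term = 0.0018 * 1704.089 = 3.0674
m = 6.3389 kg/s

6.3389 kg/s


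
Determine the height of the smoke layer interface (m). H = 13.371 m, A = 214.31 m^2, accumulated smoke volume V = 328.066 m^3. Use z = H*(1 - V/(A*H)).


V/(A*H) = 0.11449
1 - 0.11449 = 0.88551
z = 13.371 * 0.88551 = 11.840 m

11.840 m


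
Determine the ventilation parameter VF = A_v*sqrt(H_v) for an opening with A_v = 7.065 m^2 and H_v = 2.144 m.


sqrt(H_v) = 1.4642
VF = 7.065 * 1.4642 = 10.345 m^(5/2)

10.345 m^(5/2)


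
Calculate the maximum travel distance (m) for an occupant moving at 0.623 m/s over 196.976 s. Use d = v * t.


d = 0.623 * 196.976 = 122.72 m

122.72 m


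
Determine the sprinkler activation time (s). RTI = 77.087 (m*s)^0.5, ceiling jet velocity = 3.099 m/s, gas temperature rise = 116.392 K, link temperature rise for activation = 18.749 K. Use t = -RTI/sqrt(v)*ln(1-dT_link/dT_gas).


dT_link/dT_gas = 0.16108
ln(1 - 0.16108) = -0.17565
t = -77.087 / sqrt(3.099) * -0.17565 = 7.6914 s

7.6914 s


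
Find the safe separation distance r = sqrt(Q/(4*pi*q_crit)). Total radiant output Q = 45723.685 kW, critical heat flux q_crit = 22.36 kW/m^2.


4*pi*q_crit = 280.98
Q/(4*pi*q_crit) = 162.73
r = sqrt(162.73) = 12.756 m

12.756 m


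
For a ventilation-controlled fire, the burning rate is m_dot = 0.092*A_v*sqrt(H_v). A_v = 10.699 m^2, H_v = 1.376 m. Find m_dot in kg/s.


sqrt(H_v) = 1.1730
m_dot = 0.092 * 10.699 * 1.1730 = 1.1546 kg/s

1.1546 kg/s


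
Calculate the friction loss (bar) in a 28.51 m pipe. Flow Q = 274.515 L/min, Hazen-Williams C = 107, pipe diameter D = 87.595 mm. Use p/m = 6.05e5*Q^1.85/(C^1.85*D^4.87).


Q^1.85 = 32460
C^1.85 = 5680.2
D^4.87 = 2.8832e+09
p/m = 0.0011991 bar/m
p_total = 0.0011991 * 28.51 = 0.034187 bar

0.034187 bar


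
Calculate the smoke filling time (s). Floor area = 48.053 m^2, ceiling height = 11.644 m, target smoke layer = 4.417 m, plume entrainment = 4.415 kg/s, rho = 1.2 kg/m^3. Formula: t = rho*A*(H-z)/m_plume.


H - z = 7.227 m
t = 1.2 * 48.053 * 7.227 / 4.415 = 94.391 s

94.391 s


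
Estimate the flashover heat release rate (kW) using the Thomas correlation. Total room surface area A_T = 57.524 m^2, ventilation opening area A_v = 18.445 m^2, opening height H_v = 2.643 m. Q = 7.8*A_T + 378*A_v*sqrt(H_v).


7.8*A_T = 448.69
sqrt(H_v) = 1.6257
378*A_v*sqrt(H_v) = 11335
Q = 448.69 + 11335 = 11784 kW

11784 kW


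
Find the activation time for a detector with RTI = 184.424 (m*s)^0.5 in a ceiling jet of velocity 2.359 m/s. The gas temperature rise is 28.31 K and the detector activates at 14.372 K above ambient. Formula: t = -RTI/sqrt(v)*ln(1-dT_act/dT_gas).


dT_act/dT_gas = 0.50767
ln(1 - 0.50767) = -0.70860
t = -184.424 / sqrt(2.359) * -0.70860 = 85.085 s

85.085 s


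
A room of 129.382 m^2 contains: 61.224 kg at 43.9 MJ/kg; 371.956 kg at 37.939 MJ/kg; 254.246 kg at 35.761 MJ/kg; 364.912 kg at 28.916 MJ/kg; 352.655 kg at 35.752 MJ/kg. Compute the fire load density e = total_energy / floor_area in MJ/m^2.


Total energy = 61.224*43.9 + 371.956*37.939 + 254.246*35.761 + 364.912*28.916 + 352.655*35.752
= 2687.734 + 14111.64 + 9092.091 + 10551.80 + 12608.12
= 49051.38 MJ
e = 49051.38 / 129.382 = 379.12 MJ/m^2

379.12 MJ/m^2


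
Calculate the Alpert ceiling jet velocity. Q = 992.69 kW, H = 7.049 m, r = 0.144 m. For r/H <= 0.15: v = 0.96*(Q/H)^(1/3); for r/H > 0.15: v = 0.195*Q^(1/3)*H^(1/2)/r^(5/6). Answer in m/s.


r/H = 0.144 / 7.049 = 0.020428
r/H <= 0.15, so v = 0.96*(Q/H)^(1/3)
Q/H = 140.83
(Q/H)^(1/3) = 5.2027
v = 0.96 * 5.2027 = 4.9946 m/s

4.9946 m/s


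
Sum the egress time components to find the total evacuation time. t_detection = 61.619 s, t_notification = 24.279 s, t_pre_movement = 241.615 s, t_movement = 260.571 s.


Total = 61.619 + 24.279 + 241.615 + 260.571 = 588.084 s

588.084 s


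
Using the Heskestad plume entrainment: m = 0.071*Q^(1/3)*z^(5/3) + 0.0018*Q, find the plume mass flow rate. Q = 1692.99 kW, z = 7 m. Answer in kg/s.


Q^(1/3) = 11.918
z^(5/3) = 25.615
First term = 0.071 * 11.918 * 25.615 = 21.676
Second term = 0.0018 * 1692.99 = 3.0474
m = 24.723 kg/s

24.723 kg/s


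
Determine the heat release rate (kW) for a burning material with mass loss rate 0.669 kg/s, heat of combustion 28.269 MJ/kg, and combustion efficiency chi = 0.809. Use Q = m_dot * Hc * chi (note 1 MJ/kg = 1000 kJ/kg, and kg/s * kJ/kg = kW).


Hc = 28.269 MJ/kg = 28.269 * 1000 kJ/kg = 28269 kJ/kg
Q = 0.669 kg/s * 28269 kJ/kg * 0.809 = 15300 kW

15300 kW


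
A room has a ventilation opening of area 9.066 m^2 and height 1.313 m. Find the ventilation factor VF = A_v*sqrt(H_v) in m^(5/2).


sqrt(H_v) = 1.1459
VF = 9.066 * 1.1459 = 10.388 m^(5/2)

10.388 m^(5/2)


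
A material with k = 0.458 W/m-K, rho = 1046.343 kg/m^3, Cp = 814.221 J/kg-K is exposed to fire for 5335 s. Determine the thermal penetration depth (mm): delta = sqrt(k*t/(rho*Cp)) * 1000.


alpha = 0.458 / (1046.343 * 814.221) = 5.3759e-07 m^2/s
alpha * t = 0.0028680
delta = sqrt(0.0028680) * 1000 = 53.554 mm

53.554 mm


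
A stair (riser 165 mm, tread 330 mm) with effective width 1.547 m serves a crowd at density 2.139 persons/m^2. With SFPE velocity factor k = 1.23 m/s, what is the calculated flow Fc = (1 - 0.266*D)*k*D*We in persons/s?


1 - 0.266*D = 1 - 0.266*2.139 = 0.43103
Fs = 0.43103 * 1.23 * 2.139 = 1.1340 persons/(s*m)
Fc = 1.1340 * 1.547 = 1.7543 persons/s

1.7543 persons/s


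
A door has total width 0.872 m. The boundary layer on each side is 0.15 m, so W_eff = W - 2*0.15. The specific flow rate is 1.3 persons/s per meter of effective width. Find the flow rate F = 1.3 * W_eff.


W_eff = 0.872 - 0.30 = 0.572 m
F = 1.3 * 0.572 = 0.74360 persons/s

0.74360 persons/s


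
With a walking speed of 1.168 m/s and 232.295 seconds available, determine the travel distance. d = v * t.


d = 1.168 * 232.295 = 271.32 m

271.32 m


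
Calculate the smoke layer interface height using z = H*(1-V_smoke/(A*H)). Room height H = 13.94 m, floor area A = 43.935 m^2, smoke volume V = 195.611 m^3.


V/(A*H) = 0.31939
1 - 0.31939 = 0.68061
z = 13.94 * 0.68061 = 9.4877 m

9.4877 m


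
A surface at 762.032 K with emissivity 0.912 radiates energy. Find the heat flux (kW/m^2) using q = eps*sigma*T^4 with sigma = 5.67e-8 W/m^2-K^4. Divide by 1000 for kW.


T^4 = 3.3720e+11
q = 0.912 * 5.67e-8 * 3.3720e+11 / 1000 = 17.437 kW/m^2

17.437 kW/m^2


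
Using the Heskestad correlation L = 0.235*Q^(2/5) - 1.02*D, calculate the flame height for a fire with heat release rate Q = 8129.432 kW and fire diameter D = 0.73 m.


Q^(2/5) = 36.646
0.235 * Q^(2/5) = 8.6118
1.02 * D = 0.74460
L = 7.8672 m

7.8672 m


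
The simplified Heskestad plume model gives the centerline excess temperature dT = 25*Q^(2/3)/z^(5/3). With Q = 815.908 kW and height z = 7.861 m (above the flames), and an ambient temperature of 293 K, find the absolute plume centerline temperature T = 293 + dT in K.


Q^(2/3) = 87.316
z^(5/3) = 31.079
dT = 25 * 87.316 / 31.079 = 70.238 K
T = 293 + 70.238 = 363.24 K

363.24 K


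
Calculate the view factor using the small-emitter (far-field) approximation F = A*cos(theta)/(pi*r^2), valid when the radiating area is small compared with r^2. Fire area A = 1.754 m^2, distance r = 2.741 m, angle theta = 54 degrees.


cos(54 deg) = 0.58779
pi*r^2 = 23.603
F = 1.754 * 0.58779 / 23.603 = 0.043680

0.043680


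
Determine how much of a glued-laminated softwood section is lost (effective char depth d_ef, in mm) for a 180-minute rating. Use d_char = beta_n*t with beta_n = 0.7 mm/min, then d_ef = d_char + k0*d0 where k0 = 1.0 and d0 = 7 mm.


d_char = 0.7 * 180 = 126 mm
d_ef = 126 + 1.0*7 = 133 mm

133 mm


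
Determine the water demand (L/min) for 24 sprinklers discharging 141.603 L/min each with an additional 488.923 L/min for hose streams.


Sprinkler demand = 24 * 141.603 = 3398.472 L/min
Total = 3398.472 + 488.923 = 3887.395 L/min

3887.395 L/min


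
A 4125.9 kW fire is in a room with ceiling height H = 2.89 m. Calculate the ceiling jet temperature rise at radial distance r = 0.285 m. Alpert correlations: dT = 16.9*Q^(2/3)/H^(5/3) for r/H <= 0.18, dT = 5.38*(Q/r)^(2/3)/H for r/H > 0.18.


r/H = 0.285 / 2.89 = 0.098616
r/H <= 0.18, so dT = 16.9*Q^(2/3)/H^(5/3)
Q^(2/3) = 257.24
H^(5/3) = 5.8636
dT = 16.9 * 257.24 / 5.8636 = 741.43 K

741.43 K


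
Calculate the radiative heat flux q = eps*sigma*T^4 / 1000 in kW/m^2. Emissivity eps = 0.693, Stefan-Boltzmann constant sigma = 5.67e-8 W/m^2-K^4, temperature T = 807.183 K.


T^4 = 4.2451e+11
q = 0.693 * 5.67e-8 * 4.2451e+11 / 1000 = 16.680 kW/m^2

16.680 kW/m^2
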